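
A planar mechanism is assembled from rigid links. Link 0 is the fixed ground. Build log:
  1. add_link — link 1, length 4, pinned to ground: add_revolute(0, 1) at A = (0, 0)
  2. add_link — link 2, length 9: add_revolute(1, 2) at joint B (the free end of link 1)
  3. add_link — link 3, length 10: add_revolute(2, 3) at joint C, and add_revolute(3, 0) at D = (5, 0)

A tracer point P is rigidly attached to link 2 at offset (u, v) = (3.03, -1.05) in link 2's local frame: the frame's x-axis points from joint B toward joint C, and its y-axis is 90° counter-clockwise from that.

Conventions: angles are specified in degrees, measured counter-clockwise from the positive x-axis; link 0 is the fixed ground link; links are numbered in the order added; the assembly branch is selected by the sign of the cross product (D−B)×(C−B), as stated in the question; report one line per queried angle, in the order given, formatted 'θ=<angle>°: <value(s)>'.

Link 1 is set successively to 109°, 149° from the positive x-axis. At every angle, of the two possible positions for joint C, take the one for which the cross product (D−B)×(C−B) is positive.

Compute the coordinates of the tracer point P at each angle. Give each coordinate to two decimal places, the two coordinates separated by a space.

A=(0,0), D=(5.00,0)
θ=109°: B = A + 4.00·(cos109°, sin109°) = (-1.3023, 3.7821)
θ=109°: |BD| = 7.3500
θ=109°: circle(B,9.00) ∩ circle(D,10.00): a=2.3825, h=8.6789
θ=109°:   candidates: C₊=(5.2065,9.9979) cross=63.790; C₋=(-3.7253,-4.8856) cross=-63.790
θ=109°:   branch + wants cross > 0 → take C=(5.2065,9.9979) (cross=63.790)
θ=109°: ex = (C−B)/|BC| = (0.7232,0.6906); ey = (-0.6906,0.7232)
θ=109°: P = B + 3.03·ex + -1.05·ey = (1.6142,5.1154)
θ=149°: B = A + 4.00·(cos149°, sin149°) = (-3.4287, 2.0602)
θ=149°: |BD| = 8.6768
θ=149°: circle(B,9.00) ∩ circle(D,10.00): a=3.2435, h=8.3952
θ=149°:   candidates: C₊=(1.7154,9.4452) cross=72.843; C₋=(-2.2712,-6.8651) cross=-72.843
θ=149°:   branch + wants cross > 0 → take C=(1.7154,9.4452) (cross=72.843)
θ=149°: ex = (C−B)/|BC| = (0.5716,0.8206); ey = (-0.8206,0.5716)
θ=149°: P = B + 3.03·ex + -1.05·ey = (-0.8352,3.9463)

θ=109°: 1.61 5.12
θ=149°: -0.84 3.95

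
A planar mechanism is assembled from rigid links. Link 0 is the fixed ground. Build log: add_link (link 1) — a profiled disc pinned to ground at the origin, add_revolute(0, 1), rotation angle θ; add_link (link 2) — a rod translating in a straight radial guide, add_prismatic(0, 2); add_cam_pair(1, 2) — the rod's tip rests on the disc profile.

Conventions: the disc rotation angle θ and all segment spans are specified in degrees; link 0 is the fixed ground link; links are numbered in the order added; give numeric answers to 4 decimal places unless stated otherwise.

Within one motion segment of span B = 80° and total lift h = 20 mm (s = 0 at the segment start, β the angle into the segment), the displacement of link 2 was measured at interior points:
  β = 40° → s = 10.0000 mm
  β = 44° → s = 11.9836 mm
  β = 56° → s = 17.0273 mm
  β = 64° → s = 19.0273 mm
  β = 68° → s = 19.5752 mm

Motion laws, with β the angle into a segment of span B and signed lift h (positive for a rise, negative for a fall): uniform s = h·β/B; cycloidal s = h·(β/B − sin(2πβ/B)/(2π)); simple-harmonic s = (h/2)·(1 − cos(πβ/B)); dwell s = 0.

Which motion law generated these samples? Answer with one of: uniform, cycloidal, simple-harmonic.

candidates at β/B = r: uniform s = h·r (linear in β); cycloidal s = h·(r − sin(2πr)/(2π)); simple-harmonic s = (h/2)(1 − cos(πr))
β=40°: printed 10.0000 | uniform 10.0000, cycloidal 10.0000, simple-harmonic 10.0000
β=44°: printed 11.9836 | uniform 11.0000, cycloidal 11.9836, simple-harmonic 11.5643
β=56°: printed 17.0273 | uniform 14.0000, cycloidal 17.0273, simple-harmonic 15.8779
β=64°: printed 19.0273 | uniform 16.0000, cycloidal 19.0273, simple-harmonic 18.0902
β=68°: printed 19.5752 | uniform 17.0000, cycloidal 19.5752, simple-harmonic 18.9101
only one law matches every sample → cycloidal

cycloidal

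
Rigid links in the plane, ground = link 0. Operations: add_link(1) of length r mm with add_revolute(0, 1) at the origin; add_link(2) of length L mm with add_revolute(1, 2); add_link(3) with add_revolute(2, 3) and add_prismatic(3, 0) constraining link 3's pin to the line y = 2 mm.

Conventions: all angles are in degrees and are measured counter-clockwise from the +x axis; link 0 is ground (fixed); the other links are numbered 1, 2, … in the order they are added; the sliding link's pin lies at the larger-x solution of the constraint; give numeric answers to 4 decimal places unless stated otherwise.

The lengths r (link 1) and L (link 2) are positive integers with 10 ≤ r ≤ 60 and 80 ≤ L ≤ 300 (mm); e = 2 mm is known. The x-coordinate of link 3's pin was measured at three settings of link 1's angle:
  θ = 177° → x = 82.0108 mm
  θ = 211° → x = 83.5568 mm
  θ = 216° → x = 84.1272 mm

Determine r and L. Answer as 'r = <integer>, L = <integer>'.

constraint per measurement: (x − r cos θ)² + (r sin θ − e)² = L²
subtracting the θ₁ and θ₂ equations cancels the r² and L² terms:
r = (x₁² − x₂²) / (2[(x₁cos θ₁ + e sin θ₁) − (x₂cos θ₂ + e sin θ₂)]) = 14.0003 → r = 14
L² = (x₁ − r cos θ₁)² + (r sin θ₁ − e)² = 9215.9959 → L = 96.0000 → L = 96
check at θ₃=216°: x = 84.1272 (printed 84.1272) ✓

r = 14, L = 96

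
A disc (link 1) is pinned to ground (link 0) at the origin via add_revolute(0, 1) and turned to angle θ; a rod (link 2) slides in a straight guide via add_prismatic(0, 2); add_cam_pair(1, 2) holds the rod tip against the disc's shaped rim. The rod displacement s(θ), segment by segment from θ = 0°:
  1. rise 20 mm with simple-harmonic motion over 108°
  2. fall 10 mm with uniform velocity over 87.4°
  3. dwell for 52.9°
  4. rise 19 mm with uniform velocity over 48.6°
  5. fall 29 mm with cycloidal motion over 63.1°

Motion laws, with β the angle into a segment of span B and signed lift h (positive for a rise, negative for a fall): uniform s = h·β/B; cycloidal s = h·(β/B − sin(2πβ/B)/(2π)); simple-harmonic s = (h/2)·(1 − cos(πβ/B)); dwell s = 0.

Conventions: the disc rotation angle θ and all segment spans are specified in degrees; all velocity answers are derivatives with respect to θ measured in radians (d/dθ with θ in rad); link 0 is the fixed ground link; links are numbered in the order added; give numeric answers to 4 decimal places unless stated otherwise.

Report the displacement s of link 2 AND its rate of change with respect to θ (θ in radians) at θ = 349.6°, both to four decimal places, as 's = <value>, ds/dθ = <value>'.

segment 1 (0° to 108°, simple-harmonic, h = 20) is passed completely: s = 0.0000 + (20) = 20.0000
segment 2 (108° to 195.4°, uniform, h = -10) is passed completely: s = 20.0000 + (-10) = 10.0000
segment 3 (195.4° to 248.3°, dwell): s unchanged at 10.0000
segment 4 (248.3° to 296.9°, uniform, h = 19) is passed completely: s = 10.0000 + (19) = 29.0000
θ = 349.6° falls in segment 5 (296.9° to 360°, cycloidal, h = -29): β = 349.6 − 296.9 = 52.7°, B = 63.1°; Δs = -29·(0.8352 − sin(2π·0.8352)/(2π)) = -28.1903; s = 29.0000 − 28.1903 = 0.8097
velocity in seg [296.9°–360°] (cycloidal), θ in radians: β = 52.7° = 0.9198 rad, B = 63.1° = 1.1013 rad; ds/dθ = (h/B)(1 − cos(2πβ/B)) = ((-29)/1.1013)(1 − cos(2π·0.8352)) = -12.902197 mm/rad

s = 0.8097, ds/dθ = -12.9022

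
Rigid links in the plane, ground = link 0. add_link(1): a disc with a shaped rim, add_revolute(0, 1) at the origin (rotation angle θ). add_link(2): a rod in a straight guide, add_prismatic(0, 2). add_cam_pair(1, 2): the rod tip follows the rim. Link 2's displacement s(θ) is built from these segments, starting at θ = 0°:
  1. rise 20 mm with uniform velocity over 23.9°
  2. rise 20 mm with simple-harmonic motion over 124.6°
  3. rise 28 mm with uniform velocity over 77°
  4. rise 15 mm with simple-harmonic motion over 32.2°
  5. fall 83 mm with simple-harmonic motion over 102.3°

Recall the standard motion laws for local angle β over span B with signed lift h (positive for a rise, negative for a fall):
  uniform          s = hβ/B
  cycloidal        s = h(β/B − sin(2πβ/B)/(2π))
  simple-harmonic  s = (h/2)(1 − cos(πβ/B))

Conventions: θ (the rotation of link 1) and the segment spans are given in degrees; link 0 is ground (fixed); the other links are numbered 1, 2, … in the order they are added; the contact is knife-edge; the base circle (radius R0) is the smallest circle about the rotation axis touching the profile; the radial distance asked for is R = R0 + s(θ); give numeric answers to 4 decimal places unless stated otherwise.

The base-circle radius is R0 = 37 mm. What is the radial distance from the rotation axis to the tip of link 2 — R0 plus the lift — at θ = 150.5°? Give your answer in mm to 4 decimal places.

segment 1 (0° to 23.9°, uniform, h = 20) is passed completely: s = 0.0000 + (20) = 20.0000
segment 2 (23.9° to 148.5°, simple-harmonic, h = 20) is passed completely: s = 20.0000 + (20) = 40.0000
θ = 150.5° falls in segment 3 (148.5° to 225.5°, uniform, h = 28): β = 150.5 − 148.5 = 2°, B = 77°; Δs = 28·2/77 = 0.7273; s = 40.0000 + 0.7273 = 40.7273
R = R0 + s = 37 + 40.7273 = 77.7273

77.7273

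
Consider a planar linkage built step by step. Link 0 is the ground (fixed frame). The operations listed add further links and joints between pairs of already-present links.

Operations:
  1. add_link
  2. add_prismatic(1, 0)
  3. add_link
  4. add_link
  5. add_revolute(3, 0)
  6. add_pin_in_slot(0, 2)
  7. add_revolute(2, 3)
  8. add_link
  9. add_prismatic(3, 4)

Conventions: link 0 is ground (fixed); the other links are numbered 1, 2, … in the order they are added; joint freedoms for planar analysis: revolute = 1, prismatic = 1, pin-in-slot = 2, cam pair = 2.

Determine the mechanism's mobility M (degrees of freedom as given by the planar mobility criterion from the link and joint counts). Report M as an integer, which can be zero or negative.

link 0 = ground. State L|J1|J2 = 1|0|0
+link1  2|0|0
P(1,0) f=1→J1  2|1|0
+link2  3|1|0
+link3  4|1|0
R(3,0) f=1→J1  4|2|0
PS(0,2) f=2→J2  4|2|1
R(2,3) f=1→J1  4|3|1
+link4  5|3|1
P(3,4) f=1→J1  5|4|1
M = 3(5−1)−2·4−1 = 12−8−1 = 3

M = 3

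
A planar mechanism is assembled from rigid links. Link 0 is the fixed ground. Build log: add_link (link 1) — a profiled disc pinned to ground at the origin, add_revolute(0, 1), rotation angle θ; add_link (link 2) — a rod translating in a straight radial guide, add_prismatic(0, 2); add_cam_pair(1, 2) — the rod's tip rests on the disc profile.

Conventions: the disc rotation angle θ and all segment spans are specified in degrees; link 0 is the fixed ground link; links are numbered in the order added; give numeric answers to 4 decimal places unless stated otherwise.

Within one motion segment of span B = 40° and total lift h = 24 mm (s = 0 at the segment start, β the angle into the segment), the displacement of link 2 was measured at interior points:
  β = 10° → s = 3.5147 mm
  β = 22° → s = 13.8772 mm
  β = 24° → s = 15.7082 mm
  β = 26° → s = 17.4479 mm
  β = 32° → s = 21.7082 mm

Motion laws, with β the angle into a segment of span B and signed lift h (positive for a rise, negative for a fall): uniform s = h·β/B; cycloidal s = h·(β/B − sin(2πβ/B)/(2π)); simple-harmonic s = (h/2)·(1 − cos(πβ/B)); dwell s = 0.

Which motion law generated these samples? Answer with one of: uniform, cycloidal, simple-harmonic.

candidates at β/B = r: uniform s = h·r (linear in β); cycloidal s = h·(r − sin(2πr)/(2π)); simple-harmonic s = (h/2)(1 − cos(πr))
β=10°: printed 3.5147 | uniform 6.0000, cycloidal 2.1803, simple-harmonic 3.5147
β=22°: printed 13.8772 | uniform 13.2000, cycloidal 14.3804, simple-harmonic 13.8772
β=24°: printed 15.7082 | uniform 14.4000, cycloidal 16.6452, simple-harmonic 15.7082
β=26°: printed 17.4479 | uniform 15.6000, cycloidal 18.6902, simple-harmonic 17.4479
β=32°: printed 21.7082 | uniform 19.2000, cycloidal 22.8328, simple-harmonic 21.7082
only one law matches every sample → simple-harmonic

simple-harmonic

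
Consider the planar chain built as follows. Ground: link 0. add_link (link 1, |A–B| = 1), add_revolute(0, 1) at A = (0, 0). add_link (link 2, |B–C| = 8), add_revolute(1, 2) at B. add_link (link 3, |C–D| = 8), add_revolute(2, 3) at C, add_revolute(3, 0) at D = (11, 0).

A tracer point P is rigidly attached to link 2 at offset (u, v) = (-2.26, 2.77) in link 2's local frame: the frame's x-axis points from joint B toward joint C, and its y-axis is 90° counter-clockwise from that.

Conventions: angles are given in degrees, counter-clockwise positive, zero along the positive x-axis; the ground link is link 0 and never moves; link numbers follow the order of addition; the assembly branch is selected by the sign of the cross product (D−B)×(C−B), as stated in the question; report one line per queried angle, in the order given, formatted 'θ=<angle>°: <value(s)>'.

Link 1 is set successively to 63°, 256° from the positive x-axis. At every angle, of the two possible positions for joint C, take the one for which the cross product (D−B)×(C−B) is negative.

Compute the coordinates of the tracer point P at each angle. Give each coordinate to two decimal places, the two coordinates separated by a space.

A=(0,0), D=(11.00,0)
θ=63°: B = A + 1.00·(cos63°, sin63°) = (0.4540, 0.8910)
θ=63°: |BD| = 10.5836
θ=63°: circle(B,8.00) ∩ circle(D,8.00): a=5.2918, h=5.9997
θ=63°:   candidates: C₊=(6.2321,6.4239) cross=63.499; C₋=(5.2219,-5.5329) cross=-63.499
θ=63°:   branch - wants cross < 0 → take C=(5.2219,-5.5329) (cross=-63.499)
θ=63°: ex = (C−B)/|BC| = (0.5960,-0.8030); ey = (0.8030,0.5960)
θ=63°: P = B + -2.26·ex + 2.77·ey = (1.3314,4.3567)
θ=256°: B = A + 1.00·(cos256°, sin256°) = (-0.2419, -0.9703)
θ=256°: |BD| = 11.2837
θ=256°: circle(B,8.00) ∩ circle(D,8.00): a=5.6419, h=5.6718
θ=256°:   candidates: C₊=(4.8913,5.1657) cross=63.999; C₋=(5.8668,-6.1359) cross=-63.999
θ=256°:   branch - wants cross < 0 → take C=(5.8668,-6.1359) (cross=-63.999)
θ=256°: ex = (C−B)/|BC| = (0.7636,-0.6457); ey = (0.6457,0.7636)
θ=256°: P = B + -2.26·ex + 2.77·ey = (-0.1790,2.6041)

θ=63°: 1.33 4.36
θ=256°: -0.18 2.60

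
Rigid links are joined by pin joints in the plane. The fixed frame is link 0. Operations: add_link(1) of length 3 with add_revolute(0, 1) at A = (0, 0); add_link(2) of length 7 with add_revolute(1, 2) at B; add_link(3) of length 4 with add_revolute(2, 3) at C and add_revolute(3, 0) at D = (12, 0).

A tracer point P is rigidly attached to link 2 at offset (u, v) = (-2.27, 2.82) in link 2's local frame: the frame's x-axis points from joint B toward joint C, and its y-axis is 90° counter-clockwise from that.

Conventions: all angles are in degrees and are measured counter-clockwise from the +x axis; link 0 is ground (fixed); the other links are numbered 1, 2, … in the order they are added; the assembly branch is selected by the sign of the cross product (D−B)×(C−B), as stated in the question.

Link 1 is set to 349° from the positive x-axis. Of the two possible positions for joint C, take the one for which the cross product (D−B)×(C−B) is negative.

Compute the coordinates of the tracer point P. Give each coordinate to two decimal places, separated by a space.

A=(0,0), D=(12.00,0)
B = A + 3.00·(cos349°, sin349°) = (2.9449, -0.5724)
|BD| = 9.0732
circle(B,7.00) ∩ circle(D,4.00): a=6.3551, h=2.9347
  candidates: C₊=(9.1022,2.7573) cross=26.627; C₋=(9.4725,-3.1003) cross=-26.627
  branch - wants cross < 0 → take C=(9.4725,-3.1003) (cross=-26.627)
ex = (C−B)/|BC| = (0.9325,-0.3611); ey = (0.3611,0.9325)
P = B + -2.27·ex + 2.82·ey = (1.8464,2.8770)

1.85 2.88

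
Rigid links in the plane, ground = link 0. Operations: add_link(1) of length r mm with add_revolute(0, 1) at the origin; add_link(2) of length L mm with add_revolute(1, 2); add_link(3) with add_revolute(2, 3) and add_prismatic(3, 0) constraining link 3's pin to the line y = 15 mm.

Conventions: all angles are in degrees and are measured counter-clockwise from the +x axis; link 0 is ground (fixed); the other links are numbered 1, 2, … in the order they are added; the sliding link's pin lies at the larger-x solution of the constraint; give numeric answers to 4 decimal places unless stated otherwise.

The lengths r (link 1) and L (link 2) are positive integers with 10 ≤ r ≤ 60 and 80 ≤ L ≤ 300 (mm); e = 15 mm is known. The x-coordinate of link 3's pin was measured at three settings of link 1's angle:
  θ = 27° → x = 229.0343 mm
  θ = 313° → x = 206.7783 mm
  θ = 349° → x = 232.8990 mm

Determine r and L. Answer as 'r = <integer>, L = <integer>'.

constraint per measurement: (x − r cos θ)² + (r sin θ − e)² = L²
subtracting the θ₁ and θ₂ equations cancels the r² and L² terms:
r = (x₁² − x₂²) / (2[(x₁cos θ₁ + e sin θ₁) − (x₂cos θ₂ + e sin θ₂)]) = 60.0000 → r = 60
L² = (x₁ − r cos θ₁)² + (r sin θ₁ − e)² = 30976.0010 → L = 176.0000 → L = 176
check at θ₃=349°: x = 232.8990 (printed 232.8990) ✓

r = 60, L = 176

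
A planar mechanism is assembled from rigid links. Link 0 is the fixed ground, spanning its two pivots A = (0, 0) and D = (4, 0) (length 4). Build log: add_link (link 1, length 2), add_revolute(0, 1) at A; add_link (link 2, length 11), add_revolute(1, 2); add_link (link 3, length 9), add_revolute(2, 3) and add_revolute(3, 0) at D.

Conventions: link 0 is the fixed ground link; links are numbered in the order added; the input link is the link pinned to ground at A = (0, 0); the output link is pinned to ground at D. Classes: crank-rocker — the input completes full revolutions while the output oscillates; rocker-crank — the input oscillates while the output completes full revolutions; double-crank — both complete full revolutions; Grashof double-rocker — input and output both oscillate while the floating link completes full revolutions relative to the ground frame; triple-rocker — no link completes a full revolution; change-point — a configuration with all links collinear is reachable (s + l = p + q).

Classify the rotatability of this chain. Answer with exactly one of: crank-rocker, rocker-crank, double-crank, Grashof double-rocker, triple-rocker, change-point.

lengths: ground=4, input=2, coupler=11, output=9
sorted: s=2 (shortest), l=11 (longest), p+q=13
s + l = 13 vs p + q = 13
s + l = p + q → change-point (collinear configuration reachable)

change-point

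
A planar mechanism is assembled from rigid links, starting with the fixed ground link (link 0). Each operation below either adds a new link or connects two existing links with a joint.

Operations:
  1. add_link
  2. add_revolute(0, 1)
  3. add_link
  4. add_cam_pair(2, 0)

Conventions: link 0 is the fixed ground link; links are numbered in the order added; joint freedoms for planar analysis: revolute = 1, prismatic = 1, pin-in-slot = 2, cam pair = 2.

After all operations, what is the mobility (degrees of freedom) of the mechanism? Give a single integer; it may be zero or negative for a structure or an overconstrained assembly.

link 0 = ground. State L|J1|J2 = 1|0|0
+link1  2|0|0
R(0,1) f=1→J1  2|1|0
+link2  3|1|0
C(2,0) f=2→J2  3|1|1
M = 3(3−1)−2·1−1 = 6−2−1 = 3

M = 3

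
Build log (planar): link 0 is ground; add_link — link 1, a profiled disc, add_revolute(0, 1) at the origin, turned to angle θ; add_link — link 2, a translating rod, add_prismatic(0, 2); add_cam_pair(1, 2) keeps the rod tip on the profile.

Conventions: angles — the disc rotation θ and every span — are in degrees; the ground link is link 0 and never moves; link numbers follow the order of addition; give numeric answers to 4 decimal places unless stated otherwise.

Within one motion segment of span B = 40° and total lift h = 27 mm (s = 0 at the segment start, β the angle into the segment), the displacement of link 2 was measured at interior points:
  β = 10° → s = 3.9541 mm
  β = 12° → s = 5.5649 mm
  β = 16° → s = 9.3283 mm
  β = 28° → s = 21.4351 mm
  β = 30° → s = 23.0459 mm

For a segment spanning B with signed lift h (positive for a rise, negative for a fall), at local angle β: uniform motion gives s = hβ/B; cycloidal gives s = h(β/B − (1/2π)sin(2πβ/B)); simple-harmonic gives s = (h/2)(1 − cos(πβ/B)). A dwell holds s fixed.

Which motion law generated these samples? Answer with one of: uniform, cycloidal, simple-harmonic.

candidates at β/B = r: uniform s = h·r (linear in β); cycloidal s = h·(r − sin(2πr)/(2π)); simple-harmonic s = (h/2)(1 − cos(πr))
β=10°: printed 3.9541 | uniform 6.7500, cycloidal 2.4528, simple-harmonic 3.9541
β=12°: printed 5.5649 | uniform 8.1000, cycloidal 4.0131, simple-harmonic 5.5649
β=16°: printed 9.3283 | uniform 10.8000, cycloidal 8.2742, simple-harmonic 9.3283
β=28°: printed 21.4351 | uniform 18.9000, cycloidal 22.9869, simple-harmonic 21.4351
β=30°: printed 23.0459 | uniform 20.2500, cycloidal 24.5472, simple-harmonic 23.0459
only one law matches every sample → simple-harmonic

simple-harmonic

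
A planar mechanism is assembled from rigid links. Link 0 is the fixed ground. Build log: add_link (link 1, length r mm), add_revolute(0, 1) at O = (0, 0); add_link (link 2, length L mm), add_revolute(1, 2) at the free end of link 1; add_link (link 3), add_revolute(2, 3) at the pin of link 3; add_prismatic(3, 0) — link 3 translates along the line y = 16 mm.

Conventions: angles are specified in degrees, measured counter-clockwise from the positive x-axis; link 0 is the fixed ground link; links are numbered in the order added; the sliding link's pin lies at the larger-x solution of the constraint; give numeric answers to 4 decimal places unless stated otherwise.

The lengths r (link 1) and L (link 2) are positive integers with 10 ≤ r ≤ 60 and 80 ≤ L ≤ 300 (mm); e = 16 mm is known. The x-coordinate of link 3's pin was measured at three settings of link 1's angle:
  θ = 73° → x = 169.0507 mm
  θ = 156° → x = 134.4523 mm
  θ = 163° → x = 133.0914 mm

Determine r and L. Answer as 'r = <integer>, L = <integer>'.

constraint per measurement: (x − r cos θ)² + (r sin θ − e)² = L²
subtracting the θ₁ and θ₂ equations cancels the r² and L² terms:
r = (x₁² − x₂²) / (2[(x₁cos θ₁ + e sin θ₁) − (x₂cos θ₂ + e sin θ₂)]) = 29.0000 → r = 29
L² = (x₁ − r cos θ₁)² + (r sin θ₁ − e)² = 25921.0012 → L = 161.0000 → L = 161
check at θ₃=163°: x = 133.0914 (printed 133.0914) ✓

r = 29, L = 161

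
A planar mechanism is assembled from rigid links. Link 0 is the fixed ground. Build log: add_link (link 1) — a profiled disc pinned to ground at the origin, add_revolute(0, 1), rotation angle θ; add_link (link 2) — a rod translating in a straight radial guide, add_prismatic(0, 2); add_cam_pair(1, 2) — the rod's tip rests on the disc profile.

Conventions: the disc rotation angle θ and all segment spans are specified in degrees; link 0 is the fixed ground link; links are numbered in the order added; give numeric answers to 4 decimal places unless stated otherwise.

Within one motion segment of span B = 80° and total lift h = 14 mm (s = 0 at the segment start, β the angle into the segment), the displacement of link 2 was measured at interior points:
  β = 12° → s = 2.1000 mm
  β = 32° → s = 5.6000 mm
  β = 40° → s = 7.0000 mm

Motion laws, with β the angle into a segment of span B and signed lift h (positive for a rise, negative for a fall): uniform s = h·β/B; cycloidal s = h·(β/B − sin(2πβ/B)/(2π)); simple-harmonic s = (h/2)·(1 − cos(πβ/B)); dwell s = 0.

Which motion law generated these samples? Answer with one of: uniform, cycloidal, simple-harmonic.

candidates at β/B = r: uniform s = h·r (linear in β); cycloidal s = h·(r − sin(2πr)/(2π)); simple-harmonic s = (h/2)(1 − cos(πr))
β=12°: printed 2.1000 | uniform 2.1000, cycloidal 0.2974, simple-harmonic 0.7630
β=32°: printed 5.6000 | uniform 5.6000, cycloidal 4.2903, simple-harmonic 4.8369
β=40°: printed 7.0000 | uniform 7.0000, cycloidal 7.0000, simple-harmonic 7.0000
only one law matches every sample → uniform

uniform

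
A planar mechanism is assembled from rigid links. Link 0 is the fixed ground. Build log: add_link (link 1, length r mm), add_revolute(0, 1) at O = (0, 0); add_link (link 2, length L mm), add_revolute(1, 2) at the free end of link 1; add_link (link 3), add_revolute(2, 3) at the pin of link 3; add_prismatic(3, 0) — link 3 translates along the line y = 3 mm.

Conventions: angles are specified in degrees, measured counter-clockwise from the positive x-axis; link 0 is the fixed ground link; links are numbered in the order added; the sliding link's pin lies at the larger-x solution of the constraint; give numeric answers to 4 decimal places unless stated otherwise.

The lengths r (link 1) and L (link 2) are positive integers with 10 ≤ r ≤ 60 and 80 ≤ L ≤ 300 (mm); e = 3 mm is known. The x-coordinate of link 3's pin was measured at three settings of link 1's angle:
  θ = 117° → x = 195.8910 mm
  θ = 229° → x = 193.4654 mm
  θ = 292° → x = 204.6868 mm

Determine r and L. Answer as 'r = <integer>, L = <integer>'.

constraint per measurement: (x − r cos θ)² + (r sin θ − e)² = L²
subtracting the θ₁ and θ₂ equations cancels the r² and L² terms:
r = (x₁² − x₂²) / (2[(x₁cos θ₁ + e sin θ₁) − (x₂cos θ₂ + e sin θ₂)]) = 10.9998 → r = 11
L² = (x₁ − r cos θ₁)² + (r sin θ₁ − e)² = 40400.9958 → L = 201.0000 → L = 201
check at θ₃=292°: x = 204.6868 (printed 204.6868) ✓

r = 11, L = 201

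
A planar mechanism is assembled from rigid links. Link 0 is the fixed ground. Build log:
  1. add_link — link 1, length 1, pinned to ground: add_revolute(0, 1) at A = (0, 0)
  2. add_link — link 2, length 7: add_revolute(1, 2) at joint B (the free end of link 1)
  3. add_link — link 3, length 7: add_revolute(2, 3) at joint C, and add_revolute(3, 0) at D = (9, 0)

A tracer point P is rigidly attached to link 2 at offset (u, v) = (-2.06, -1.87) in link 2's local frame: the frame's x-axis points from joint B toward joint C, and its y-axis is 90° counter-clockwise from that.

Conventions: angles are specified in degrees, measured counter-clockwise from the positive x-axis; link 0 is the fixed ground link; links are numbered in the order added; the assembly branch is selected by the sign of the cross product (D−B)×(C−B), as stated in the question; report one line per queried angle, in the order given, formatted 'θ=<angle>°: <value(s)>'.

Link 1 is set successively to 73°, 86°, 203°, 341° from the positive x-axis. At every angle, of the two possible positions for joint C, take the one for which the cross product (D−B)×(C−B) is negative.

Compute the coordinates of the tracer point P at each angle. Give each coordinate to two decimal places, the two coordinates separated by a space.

A=(0,0), D=(9.00,0)
θ=73°: B = A + 1.00·(cos73°, sin73°) = (0.2924, 0.9563)
θ=73°: |BD| = 8.7600
θ=73°: circle(B,7.00) ∩ circle(D,7.00): a=4.3800, h=5.4604
θ=73°:   candidates: C₊=(5.2423,5.9059) cross=47.833; C₋=(4.0501,-4.9496) cross=-47.833
θ=73°:   branch - wants cross < 0 → take C=(4.0501,-4.9496) (cross=-47.833)
θ=73°: ex = (C−B)/|BC| = (0.5368,-0.8437); ey = (0.8437,0.5368)
θ=73°: P = B + -2.06·ex + -1.87·ey = (-2.3912,1.6905)
θ=86°: B = A + 1.00·(cos86°, sin86°) = (0.0698, 0.9976)
θ=86°: |BD| = 8.9858
θ=86°: circle(B,7.00) ∩ circle(D,7.00): a=4.4929, h=5.3679
θ=86°:   candidates: C₊=(5.1308,5.8335) cross=48.234; C₋=(3.9390,-4.8359) cross=-48.234
θ=86°:   branch - wants cross < 0 → take C=(3.9390,-4.8359) (cross=-48.234)
θ=86°: ex = (C−B)/|BC| = (0.5527,-0.8334); ey = (0.8334,0.5527)
θ=86°: P = B + -2.06·ex + -1.87·ey = (-2.6273,1.6806)
θ=203°: B = A + 1.00·(cos203°, sin203°) = (-0.9205, -0.3907)
θ=203°: |BD| = 9.9282
θ=203°: circle(B,7.00) ∩ circle(D,7.00): a=4.9641, h=4.9354
θ=203°:   candidates: C₊=(3.8455,4.7362) cross=48.999; C₋=(4.2340,-5.1269) cross=-48.999
θ=203°:   branch - wants cross < 0 → take C=(4.2340,-5.1269) (cross=-48.999)
θ=203°: ex = (C−B)/|BC| = (0.7364,-0.6766); ey = (0.6766,0.7364)
θ=203°: P = B + -2.06·ex + -1.87·ey = (-3.7026,-0.3739)
θ=341°: B = A + 1.00·(cos341°, sin341°) = (0.9455, -0.3256)
θ=341°: |BD| = 8.0611
θ=341°: circle(B,7.00) ∩ circle(D,7.00): a=4.0305, h=5.7232
θ=341°:   candidates: C₊=(4.7416,5.5557) cross=46.135; C₋=(5.2039,-5.8813) cross=-46.135
θ=341°:   branch - wants cross < 0 → take C=(5.2039,-5.8813) (cross=-46.135)
θ=341°: ex = (C−B)/|BC| = (0.6083,-0.7937); ey = (0.7937,0.6083)
θ=341°: P = B + -2.06·ex + -1.87·ey = (-1.7918,0.1718)

θ=73°: -2.39 1.69
θ=86°: -2.63 1.68
θ=203°: -3.70 -0.37
θ=341°: -1.79 0.17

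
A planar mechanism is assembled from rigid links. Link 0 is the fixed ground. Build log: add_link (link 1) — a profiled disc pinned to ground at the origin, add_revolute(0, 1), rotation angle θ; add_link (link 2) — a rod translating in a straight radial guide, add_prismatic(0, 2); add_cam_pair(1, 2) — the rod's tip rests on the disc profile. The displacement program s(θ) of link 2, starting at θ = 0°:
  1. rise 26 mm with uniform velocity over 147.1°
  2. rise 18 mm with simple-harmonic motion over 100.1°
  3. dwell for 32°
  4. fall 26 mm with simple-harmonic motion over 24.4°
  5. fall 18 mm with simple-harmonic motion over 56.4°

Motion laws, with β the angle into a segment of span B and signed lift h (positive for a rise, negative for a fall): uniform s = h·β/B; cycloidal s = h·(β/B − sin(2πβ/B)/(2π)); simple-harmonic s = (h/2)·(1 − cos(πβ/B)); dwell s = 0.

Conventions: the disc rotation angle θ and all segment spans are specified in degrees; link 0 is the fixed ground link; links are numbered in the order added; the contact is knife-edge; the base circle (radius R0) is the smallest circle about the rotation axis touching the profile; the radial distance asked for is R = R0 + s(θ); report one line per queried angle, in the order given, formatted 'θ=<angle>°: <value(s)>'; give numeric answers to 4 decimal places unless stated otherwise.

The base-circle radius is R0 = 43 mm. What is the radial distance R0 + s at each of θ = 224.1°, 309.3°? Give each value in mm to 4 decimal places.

seg 1 [0°–147.1°] uniform, h=26: full span → s += 26 → s = 26.0000
seg 2 [147.1°–247.2°] simple-harmonic, h=18: θ=224.1° here. β=77, B=100.1. 18/2·(1 − cos(π·0.7692)) = 15.7366 → s = 41.7366
seg 2 [147.1°–247.2°] simple-harmonic, h=18: full span → s += 18 → s = 44.0000
seg 3 [247.2°–279.2°] dwell: s stays 44.0000
seg 4 [279.2°–303.6°] simple-harmonic, h=-26: full span → s += -26 → s = 18.0000
seg 5 [303.6°–360°] simple-harmonic, h=-18: θ=309.3° here. β=5.7, B=56.4. -18/2·(1 − cos(π·0.1011)) = -0.4498 → s = 17.5502
θ=224.1°: R = R0 + s = 43 + 41.7366 = 84.7366
θ=309.3°: R = R0 + s = 43 + 17.5502 = 60.5502

θ=224.1°: 84.7366
θ=309.3°: 60.5502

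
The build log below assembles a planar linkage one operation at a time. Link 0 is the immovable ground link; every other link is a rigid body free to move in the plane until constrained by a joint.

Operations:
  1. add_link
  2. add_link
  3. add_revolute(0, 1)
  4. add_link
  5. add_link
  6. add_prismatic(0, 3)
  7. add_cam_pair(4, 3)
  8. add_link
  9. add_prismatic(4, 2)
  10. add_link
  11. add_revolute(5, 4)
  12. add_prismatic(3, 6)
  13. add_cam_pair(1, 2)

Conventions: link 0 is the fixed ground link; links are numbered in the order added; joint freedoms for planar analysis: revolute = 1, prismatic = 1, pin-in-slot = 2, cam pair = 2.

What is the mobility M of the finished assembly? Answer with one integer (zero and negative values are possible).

(L,J1,J2)=(1,0,0); link0 fixed
link1: (2,0,0)
link2: (3,0,0)
R 0-1 [J1]: (3,1,0)
link3: (4,1,0)
link4: (5,1,0)
P 0-3 [J1]: (5,2,0)
C 4-3 [J2]: (5,2,1)
link5: (6,2,1)
P 4-2 [J1]: (6,3,1)
link6: (7,3,1)
R 5-4 [J1]: (7,4,1)
P 3-6 [J1]: (7,5,1)
C 1-2 [J2]: (7,5,2)
Grübler: 3·6 − 2·5 − 2 = 6

M = 6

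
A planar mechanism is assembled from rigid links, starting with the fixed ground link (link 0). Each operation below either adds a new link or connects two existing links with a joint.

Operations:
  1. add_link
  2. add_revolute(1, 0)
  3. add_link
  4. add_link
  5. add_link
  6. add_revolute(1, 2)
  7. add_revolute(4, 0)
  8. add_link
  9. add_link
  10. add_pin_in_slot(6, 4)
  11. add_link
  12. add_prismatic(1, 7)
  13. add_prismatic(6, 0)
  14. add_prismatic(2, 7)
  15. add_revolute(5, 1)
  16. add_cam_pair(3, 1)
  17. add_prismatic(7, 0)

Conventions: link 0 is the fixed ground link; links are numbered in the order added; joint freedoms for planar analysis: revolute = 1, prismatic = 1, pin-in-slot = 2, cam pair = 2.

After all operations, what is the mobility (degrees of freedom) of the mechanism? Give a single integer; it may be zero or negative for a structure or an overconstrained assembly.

L=1 J1=0 J2=0
add link → L=2 J1=0 J2=0
R@1,0 dof=1 J1 → L=2 J1=1 J2=0
add link → L=3 J1=1 J2=0
add link → L=4 J1=1 J2=0
add link → L=5 J1=1 J2=0
R@1,2 dof=1 J1 → L=5 J1=2 J2=0
R@4,0 dof=1 J1 → L=5 J1=3 J2=0
add link → L=6 J1=3 J2=0
add link → L=7 J1=3 J2=0
PS@6,4 dof=2 J2 → L=7 J1=3 J2=1
add link → L=8 J1=3 J2=1
P@1,7 dof=1 J1 → L=8 J1=4 J2=1
P@6,0 dof=1 J1 → L=8 J1=5 J2=1
P@2,7 dof=1 J1 → L=8 J1=6 J2=1
R@5,1 dof=1 J1 → L=8 J1=7 J2=1
C@3,1 dof=2 J2 → L=8 J1=7 J2=2
P@7,0 dof=1 J1 → L=8 J1=8 J2=2
M=3(L−1)−2J1−J2=3·7−2·8−2=3

M = 3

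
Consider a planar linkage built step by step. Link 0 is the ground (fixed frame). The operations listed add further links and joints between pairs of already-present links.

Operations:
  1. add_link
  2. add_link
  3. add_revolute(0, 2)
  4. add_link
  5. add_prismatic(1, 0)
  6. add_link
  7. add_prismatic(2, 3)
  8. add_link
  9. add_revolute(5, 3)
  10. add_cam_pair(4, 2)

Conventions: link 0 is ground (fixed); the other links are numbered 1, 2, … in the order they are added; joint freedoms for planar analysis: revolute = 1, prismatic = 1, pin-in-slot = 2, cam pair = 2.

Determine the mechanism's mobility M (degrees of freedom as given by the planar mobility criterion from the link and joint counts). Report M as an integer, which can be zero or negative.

L=1 J1=0 J2=0
add link → L=2 J1=0 J2=0
add link → L=3 J1=0 J2=0
R@0,2 dof=1 J1 → L=3 J1=1 J2=0
add link → L=4 J1=1 J2=0
P@1,0 dof=1 J1 → L=4 J1=2 J2=0
add link → L=5 J1=2 J2=0
P@2,3 dof=1 J1 → L=5 J1=3 J2=0
add link → L=6 J1=3 J2=0
R@5,3 dof=1 J1 → L=6 J1=4 J2=0
C@4,2 dof=2 J2 → L=6 J1=4 J2=1
M=3(L−1)−2J1−J2=3·5−2·4−1=6

M = 6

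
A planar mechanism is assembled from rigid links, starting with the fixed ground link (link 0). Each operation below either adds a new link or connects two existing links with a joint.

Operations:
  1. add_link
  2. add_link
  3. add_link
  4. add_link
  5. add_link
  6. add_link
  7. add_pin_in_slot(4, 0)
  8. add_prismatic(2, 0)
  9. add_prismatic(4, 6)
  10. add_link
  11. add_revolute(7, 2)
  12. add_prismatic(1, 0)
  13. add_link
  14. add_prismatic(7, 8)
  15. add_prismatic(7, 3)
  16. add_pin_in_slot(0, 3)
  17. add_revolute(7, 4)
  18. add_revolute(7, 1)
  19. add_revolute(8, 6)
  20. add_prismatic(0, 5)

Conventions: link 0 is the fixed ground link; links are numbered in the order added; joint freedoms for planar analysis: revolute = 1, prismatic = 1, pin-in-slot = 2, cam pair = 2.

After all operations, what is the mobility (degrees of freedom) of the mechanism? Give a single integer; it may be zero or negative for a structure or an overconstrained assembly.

(L,J1,J2)=(1,0,0); link0 fixed
link1: (2,0,0)
link2: (3,0,0)
link3: (4,0,0)
link4: (5,0,0)
link5: (6,0,0)
link6: (7,0,0)
PS 4-0 [J2]: (7,0,1)
P 2-0 [J1]: (7,1,1)
P 4-6 [J1]: (7,2,1)
link7: (8,2,1)
R 7-2 [J1]: (8,3,1)
P 1-0 [J1]: (8,4,1)
link8: (9,4,1)
P 7-8 [J1]: (9,5,1)
P 7-3 [J1]: (9,6,1)
PS 0-3 [J2]: (9,6,2)
R 7-4 [J1]: (9,7,2)
R 7-1 [J1]: (9,8,2)
R 8-6 [J1]: (9,9,2)
P 0-5 [J1]: (9,10,2)
Grübler: 3·8 − 2·10 − 2 = 2

M = 2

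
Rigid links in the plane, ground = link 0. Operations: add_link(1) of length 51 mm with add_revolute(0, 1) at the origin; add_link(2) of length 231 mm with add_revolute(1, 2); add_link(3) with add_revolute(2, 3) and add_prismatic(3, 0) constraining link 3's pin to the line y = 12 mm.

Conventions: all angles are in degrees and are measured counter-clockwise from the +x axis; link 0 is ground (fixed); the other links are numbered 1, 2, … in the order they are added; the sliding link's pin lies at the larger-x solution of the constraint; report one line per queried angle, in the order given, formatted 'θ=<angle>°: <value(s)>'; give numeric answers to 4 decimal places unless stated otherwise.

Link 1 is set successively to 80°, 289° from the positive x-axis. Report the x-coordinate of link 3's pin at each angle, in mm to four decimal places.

geometry: r = 51 mm, L = 231 mm, e = 12 mm
θ=80°: crank pin P = (r cos θ, r sin θ) = (8.856057, 50.225195)
θ=80°: h = r sin θ − e = 50.225195 − 12 = 38.225195
θ=80°: x = r cos θ + √(L² − h²) = 8.856057 + 227.815352 = 236.671409
θ=289°: crank pin P = (r cos θ, r sin θ) = (16.603976, -48.221447)
θ=289°: h = r sin θ − e = -48.221447 − 12 = -60.221447
θ=289°: x = r cos θ + √(L² − h²) = 16.603976 + 223.012056 = 239.616032

θ=80°: 236.6714
θ=289°: 239.6160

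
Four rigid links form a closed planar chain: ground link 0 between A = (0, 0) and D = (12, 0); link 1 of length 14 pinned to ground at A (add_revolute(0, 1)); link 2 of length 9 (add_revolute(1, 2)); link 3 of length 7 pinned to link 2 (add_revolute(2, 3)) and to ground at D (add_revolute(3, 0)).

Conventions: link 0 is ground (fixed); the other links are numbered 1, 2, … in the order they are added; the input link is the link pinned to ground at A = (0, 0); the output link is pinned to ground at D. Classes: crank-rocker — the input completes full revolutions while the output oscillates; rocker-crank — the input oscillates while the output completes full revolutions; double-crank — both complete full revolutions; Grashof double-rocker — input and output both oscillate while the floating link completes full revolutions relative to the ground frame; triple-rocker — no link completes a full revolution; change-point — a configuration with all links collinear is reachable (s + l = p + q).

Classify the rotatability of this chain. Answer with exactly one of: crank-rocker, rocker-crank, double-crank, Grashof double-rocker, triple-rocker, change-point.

lengths: ground=12, input=14, coupler=9, output=7
sorted: s=7 (shortest), l=14 (longest), p+q=21
s + l = 21 vs p + q = 21
s + l = p + q → change-point (collinear configuration reachable)

change-point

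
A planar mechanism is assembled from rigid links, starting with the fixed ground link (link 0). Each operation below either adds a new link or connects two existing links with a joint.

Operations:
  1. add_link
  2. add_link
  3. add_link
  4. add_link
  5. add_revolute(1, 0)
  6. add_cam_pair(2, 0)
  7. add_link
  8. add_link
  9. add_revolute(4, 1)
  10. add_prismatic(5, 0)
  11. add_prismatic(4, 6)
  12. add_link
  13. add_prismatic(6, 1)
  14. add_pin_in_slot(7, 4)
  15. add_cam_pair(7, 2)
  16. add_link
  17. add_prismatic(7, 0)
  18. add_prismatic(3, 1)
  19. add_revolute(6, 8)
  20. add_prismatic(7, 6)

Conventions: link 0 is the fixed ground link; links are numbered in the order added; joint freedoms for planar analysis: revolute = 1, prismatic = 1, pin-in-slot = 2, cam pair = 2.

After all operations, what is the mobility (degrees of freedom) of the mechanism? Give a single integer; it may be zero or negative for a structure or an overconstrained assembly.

ground; <1,0,0>
#1 <2,0,0>
#2 <3,0,0>
#3 <4,0,0>
#4 <5,0,0>
R:1↔0 J1 <5,1,0>
C:2↔0 J2 <5,1,1>
#5 <6,1,1>
#6 <7,1,1>
R:4↔1 J1 <7,2,1>
P:5↔0 J1 <7,3,1>
P:4↔6 J1 <7,4,1>
#7 <8,4,1>
P:6↔1 J1 <8,5,1>
PS:7↔4 J2 <8,5,2>
C:7↔2 J2 <8,5,3>
#8 <9,5,3>
P:7↔0 J1 <9,6,3>
P:3↔1 J1 <9,7,3>
R:6↔8 J1 <9,8,3>
P:7↔6 J1 <9,9,3>
3×8 − 2×9 − 1×3 = 3

M = 3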